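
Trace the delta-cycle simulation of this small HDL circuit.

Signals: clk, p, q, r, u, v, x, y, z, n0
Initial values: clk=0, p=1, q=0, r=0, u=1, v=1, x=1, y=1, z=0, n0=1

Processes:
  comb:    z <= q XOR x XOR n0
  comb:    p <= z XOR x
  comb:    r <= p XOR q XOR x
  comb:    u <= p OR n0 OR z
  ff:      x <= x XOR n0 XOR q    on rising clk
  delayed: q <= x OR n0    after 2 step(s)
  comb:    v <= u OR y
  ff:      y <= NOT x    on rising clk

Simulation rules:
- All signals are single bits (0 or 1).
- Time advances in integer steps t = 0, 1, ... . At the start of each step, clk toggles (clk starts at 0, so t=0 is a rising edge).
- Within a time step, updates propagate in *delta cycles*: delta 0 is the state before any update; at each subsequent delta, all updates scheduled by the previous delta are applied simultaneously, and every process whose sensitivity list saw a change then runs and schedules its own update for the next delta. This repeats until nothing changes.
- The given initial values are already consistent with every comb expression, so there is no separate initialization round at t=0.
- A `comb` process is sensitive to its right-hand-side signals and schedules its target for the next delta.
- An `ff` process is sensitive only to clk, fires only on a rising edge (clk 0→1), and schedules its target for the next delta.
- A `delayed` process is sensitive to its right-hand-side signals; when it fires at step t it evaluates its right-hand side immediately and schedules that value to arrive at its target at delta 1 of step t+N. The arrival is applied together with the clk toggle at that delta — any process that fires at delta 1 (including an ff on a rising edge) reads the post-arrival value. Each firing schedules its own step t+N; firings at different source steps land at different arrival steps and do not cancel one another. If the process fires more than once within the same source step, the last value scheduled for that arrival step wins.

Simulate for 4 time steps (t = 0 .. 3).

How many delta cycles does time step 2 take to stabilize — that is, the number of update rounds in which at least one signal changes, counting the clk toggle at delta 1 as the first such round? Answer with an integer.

4

[bits: u,r,p,y,q,clk,z,v,x,n0]
t=0: Δ0=1011000111 Δ1=1011010111 Δ2=1010010101 Δ3=1100011101 Δ4=1010011101 Δ5=1110011101 | 5Δ
t=1: Δ0=1110011101 Δ1=1110001101 | 1Δ
t=2: Δ0=1110001101 Δ1=1110111101 Δ2=1011110101 Δ3=1001110101 Δ4=1101110101 | 4Δ
t=3: Δ0=1101110101 Δ1=1101100101 | 1Δ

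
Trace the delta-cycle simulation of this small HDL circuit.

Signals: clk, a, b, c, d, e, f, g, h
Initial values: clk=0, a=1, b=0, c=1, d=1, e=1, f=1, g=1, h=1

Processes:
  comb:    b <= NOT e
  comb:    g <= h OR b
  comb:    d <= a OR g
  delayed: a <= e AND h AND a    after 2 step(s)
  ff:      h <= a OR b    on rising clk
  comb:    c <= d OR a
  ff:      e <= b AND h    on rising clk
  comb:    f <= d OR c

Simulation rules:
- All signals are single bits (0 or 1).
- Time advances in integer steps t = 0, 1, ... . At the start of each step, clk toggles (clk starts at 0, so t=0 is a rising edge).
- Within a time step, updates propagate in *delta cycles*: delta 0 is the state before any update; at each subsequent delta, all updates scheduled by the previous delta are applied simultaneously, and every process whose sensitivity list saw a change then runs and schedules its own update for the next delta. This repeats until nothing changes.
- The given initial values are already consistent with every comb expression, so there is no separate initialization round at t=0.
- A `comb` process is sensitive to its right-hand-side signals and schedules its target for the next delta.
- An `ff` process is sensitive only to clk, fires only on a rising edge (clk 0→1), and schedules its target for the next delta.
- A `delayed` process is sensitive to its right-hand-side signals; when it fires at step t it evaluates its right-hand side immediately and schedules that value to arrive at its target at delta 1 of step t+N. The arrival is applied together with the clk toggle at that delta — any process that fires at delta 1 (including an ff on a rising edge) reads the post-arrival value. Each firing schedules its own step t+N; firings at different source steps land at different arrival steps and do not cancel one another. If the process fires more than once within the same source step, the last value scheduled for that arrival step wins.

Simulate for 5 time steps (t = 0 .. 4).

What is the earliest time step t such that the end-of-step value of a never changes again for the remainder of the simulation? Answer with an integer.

t0.Δ0 f=1 a=1 c=1 clk=0 b=0 g=1 e=1 h=1 d=1
t0.Δ1 f=1 a=1 c=1 clk=1 b=0 g=1 e=1 h=1 d=1
t0.Δ2 f=1 a=1 c=1 clk=1 b=0 g=1 e=0 h=1 d=1
t0.Δ3 f=1 a=1 c=1 clk=1 b=1 g=1 e=0 h=1 d=1
t1.Δ0 f=1 a=1 c=1 clk=1 b=1 g=1 e=0 h=1 d=1
t1.Δ1 f=1 a=1 c=1 clk=0 b=1 g=1 e=0 h=1 d=1
t2.Δ0 f=1 a=1 c=1 clk=0 b=1 g=1 e=0 h=1 d=1
t2.Δ1 f=1 a=0 c=1 clk=1 b=1 g=1 e=0 h=1 d=1
t2.Δ2 f=1 a=0 c=1 clk=1 b=1 g=1 e=1 h=1 d=1
t2.Δ3 f=1 a=0 c=1 clk=1 b=0 g=1 e=1 h=1 d=1
t3.Δ0 f=1 a=0 c=1 clk=1 b=0 g=1 e=1 h=1 d=1
t3.Δ1 f=1 a=0 c=1 clk=0 b=0 g=1 e=1 h=1 d=1
t4.Δ0 f=1 a=0 c=1 clk=0 b=0 g=1 e=1 h=1 d=1
t4.Δ1 f=1 a=0 c=1 clk=1 b=0 g=1 e=1 h=1 d=1
t4.Δ2 f=1 a=0 c=1 clk=1 b=0 g=1 e=0 h=0 d=1
t4.Δ3 f=1 a=0 c=1 clk=1 b=1 g=0 e=0 h=0 d=1
t4.Δ4 f=1 a=0 c=1 clk=1 b=1 g=1 e=0 h=0 d=0
t4.Δ5 f=1 a=0 c=0 clk=1 b=1 g=1 e=0 h=0 d=1
t4.Δ6 f=1 a=0 c=1 clk=1 b=1 g=1 e=0 h=0 d=1

2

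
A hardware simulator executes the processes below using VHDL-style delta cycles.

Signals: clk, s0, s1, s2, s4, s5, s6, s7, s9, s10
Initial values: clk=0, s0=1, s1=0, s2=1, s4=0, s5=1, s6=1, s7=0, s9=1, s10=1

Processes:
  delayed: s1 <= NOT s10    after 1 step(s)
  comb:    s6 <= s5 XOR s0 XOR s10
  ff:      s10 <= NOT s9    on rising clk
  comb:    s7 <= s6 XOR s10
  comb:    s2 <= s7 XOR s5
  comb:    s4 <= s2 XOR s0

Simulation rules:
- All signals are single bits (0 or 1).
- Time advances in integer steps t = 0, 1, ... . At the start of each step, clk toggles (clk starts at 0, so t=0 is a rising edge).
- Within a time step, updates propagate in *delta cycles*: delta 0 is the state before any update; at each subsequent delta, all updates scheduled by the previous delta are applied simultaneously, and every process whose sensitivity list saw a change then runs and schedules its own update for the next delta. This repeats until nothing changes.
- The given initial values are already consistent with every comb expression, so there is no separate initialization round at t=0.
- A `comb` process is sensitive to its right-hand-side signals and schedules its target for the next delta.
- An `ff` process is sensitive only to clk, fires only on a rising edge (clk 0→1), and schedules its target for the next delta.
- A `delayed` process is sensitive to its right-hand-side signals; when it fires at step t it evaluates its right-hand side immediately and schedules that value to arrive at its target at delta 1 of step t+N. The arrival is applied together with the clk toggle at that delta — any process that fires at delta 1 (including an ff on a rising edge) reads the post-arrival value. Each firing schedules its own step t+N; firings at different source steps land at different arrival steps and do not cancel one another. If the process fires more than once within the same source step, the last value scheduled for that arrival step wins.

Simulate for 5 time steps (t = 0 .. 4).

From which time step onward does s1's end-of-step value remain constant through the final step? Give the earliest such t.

1

[bits: s0,s7,s4,clk,s6,s2,s10,s5,s1,s9]
t=0: Δ0=1000111101 Δ1=1001111101 Δ2=1001110101 Δ3=1101010101 Δ4=1001000101 Δ5=1011010101 Δ6=1001010101 | 6Δ
t=1: Δ0=1001010101 Δ1=1000010111 | 1Δ
t=2: Δ0=1000010111 Δ1=1001010111 | 1Δ
t=3: Δ0=1001010111 Δ1=1000010111 | 1Δ
t=4: Δ0=1000010111 Δ1=1001010111 | 1Δ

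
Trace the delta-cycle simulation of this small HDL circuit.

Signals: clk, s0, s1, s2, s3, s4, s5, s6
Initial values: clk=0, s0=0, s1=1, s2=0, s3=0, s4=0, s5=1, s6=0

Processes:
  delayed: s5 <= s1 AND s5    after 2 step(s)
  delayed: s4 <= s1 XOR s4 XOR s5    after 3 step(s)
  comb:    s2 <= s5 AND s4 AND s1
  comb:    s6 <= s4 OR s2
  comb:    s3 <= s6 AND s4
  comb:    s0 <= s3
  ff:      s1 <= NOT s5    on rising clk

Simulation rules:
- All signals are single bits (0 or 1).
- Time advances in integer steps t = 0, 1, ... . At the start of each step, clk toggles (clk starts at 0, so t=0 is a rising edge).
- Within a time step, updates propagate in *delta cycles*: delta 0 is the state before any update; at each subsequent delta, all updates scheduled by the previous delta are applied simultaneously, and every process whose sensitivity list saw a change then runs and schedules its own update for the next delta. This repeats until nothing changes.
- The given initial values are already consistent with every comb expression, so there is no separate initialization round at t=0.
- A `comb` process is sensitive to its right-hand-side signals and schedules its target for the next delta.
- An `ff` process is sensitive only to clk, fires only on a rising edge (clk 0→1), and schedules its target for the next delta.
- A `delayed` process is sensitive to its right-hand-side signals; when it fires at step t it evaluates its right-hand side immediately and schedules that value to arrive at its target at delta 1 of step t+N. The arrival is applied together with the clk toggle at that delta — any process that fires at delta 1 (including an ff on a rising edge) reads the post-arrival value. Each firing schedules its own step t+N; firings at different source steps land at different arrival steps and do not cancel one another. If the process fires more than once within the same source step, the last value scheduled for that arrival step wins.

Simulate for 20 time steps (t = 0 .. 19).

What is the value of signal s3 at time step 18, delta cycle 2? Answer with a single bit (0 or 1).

t=0 Δ0: s3=0 s0=0 s5=1 s1=1 clk=0 s4=0 s6=0 s2=0
  Δ1: clk:0→1
  Δ2: s1:1→0
  (2Δ to stable)
t=1 Δ0: s3=0 s0=0 s5=1 s1=0 clk=1 s4=0 s6=0 s2=0
  Δ1: clk:1→0
  (1Δ to stable)
t=2 Δ0: s3=0 s0=0 s5=1 s1=0 clk=0 s4=0 s6=0 s2=0
  Δ1: s5:1→0, clk:0→1
  Δ2: s1:0→1
  (2Δ to stable)
t=3 Δ0: s3=0 s0=0 s5=0 s1=1 clk=1 s4=0 s6=0 s2=0
  Δ1: clk:1→0, s4:0→1
  Δ2: s6:0→1
  Δ3: s3:0→1
  Δ4: s0:0→1
  (4Δ to stable)
t=4 Δ0: s3=1 s0=1 s5=0 s1=1 clk=0 s4=1 s6=1 s2=0
  Δ1: clk:0→1
  (1Δ to stable)
t=5 Δ0: s3=1 s0=1 s5=0 s1=1 clk=1 s4=1 s6=1 s2=0
  Δ1: clk:1→0
  (1Δ to stable)
t=6 Δ0: s3=1 s0=1 s5=0 s1=1 clk=0 s4=1 s6=1 s2=0
  Δ1: clk:0→1, s4:1→0
  Δ2: s3:1→0, s6:1→0
  Δ3: s0:1→0
  (3Δ to stable)
t=7 Δ0: s3=0 s0=0 s5=0 s1=1 clk=1 s4=0 s6=0 s2=0
  Δ1: clk:1→0
  (1Δ to stable)
t=8 Δ0: s3=0 s0=0 s5=0 s1=1 clk=0 s4=0 s6=0 s2=0
  Δ1: clk:0→1
  (1Δ to stable)
t=9 Δ0: s3=0 s0=0 s5=0 s1=1 clk=1 s4=0 s6=0 s2=0
  Δ1: clk:1→0, s4:0→1
  Δ2: s6:0→1
  Δ3: s3:0→1
  Δ4: s0:0→1
  (4Δ to stable)
t=10 Δ0: s3=1 s0=1 s5=0 s1=1 clk=0 s4=1 s6=1 s2=0
  Δ1: clk:0→1
  (1Δ to stable)
t=11 Δ0: s3=1 s0=1 s5=0 s1=1 clk=1 s4=1 s6=1 s2=0
  Δ1: clk:1→0
  (1Δ to stable)
t=12 Δ0: s3=1 s0=1 s5=0 s1=1 clk=0 s4=1 s6=1 s2=0
  Δ1: clk:0→1, s4:1→0
  Δ2: s3:1→0, s6:1→0
  Δ3: s0:1→0
  (3Δ to stable)
t=13 Δ0: s3=0 s0=0 s5=0 s1=1 clk=1 s4=0 s6=0 s2=0
  Δ1: clk:1→0
  (1Δ to stable)
t=14 Δ0: s3=0 s0=0 s5=0 s1=1 clk=0 s4=0 s6=0 s2=0
  Δ1: clk:0→1
  (1Δ to stable)
t=15 Δ0: s3=0 s0=0 s5=0 s1=1 clk=1 s4=0 s6=0 s2=0
  Δ1: clk:1→0, s4:0→1
  Δ2: s6:0→1
  Δ3: s3:0→1
  Δ4: s0:0→1
  (4Δ to stable)
t=16 Δ0: s3=1 s0=1 s5=0 s1=1 clk=0 s4=1 s6=1 s2=0
  Δ1: clk:0→1
  (1Δ to stable)
t=17 Δ0: s3=1 s0=1 s5=0 s1=1 clk=1 s4=1 s6=1 s2=0
  Δ1: clk:1→0
  (1Δ to stable)
t=18 Δ0: s3=1 s0=1 s5=0 s1=1 clk=0 s4=1 s6=1 s2=0
  Δ1: clk:0→1, s4:1→0
  Δ2: s3:1→0, s6:1→0
  Δ3: s0:1→0
  (3Δ to stable)
t=19 Δ0: s3=0 s0=0 s5=0 s1=1 clk=1 s4=0 s6=0 s2=0
  Δ1: clk:1→0
  (1Δ to stable)

0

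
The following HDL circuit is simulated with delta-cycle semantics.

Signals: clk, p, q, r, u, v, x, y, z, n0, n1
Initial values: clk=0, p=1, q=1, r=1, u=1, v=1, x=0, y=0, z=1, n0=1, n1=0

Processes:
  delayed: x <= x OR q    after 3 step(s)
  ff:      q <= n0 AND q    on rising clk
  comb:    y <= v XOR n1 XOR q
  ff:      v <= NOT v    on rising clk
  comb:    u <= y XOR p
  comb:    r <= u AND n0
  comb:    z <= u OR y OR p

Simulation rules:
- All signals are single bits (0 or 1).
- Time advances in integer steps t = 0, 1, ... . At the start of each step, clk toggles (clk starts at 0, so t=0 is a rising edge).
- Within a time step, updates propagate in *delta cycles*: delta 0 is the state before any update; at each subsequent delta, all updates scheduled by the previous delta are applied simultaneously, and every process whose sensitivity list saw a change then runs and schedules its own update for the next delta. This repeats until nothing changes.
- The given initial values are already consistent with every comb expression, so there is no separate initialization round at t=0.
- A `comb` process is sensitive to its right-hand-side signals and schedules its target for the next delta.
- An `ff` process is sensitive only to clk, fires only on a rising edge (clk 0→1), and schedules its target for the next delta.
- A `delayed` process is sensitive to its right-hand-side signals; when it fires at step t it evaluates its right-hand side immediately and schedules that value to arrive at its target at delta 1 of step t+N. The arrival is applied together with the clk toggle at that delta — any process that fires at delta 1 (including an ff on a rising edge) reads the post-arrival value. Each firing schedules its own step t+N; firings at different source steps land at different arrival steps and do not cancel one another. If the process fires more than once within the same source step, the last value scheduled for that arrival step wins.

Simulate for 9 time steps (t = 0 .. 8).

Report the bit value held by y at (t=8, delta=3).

t=0 Δ0: n0=1 n1=0 z=1 x=0 q=1 y=0 p=1 v=1 clk=0 u=1 r=1
  Δ1: clk:0→1
  Δ2: v:1→0
  Δ3: y:0→1
  Δ4: u:1→0
  Δ5: r:1→0
  (5Δ to stable)
t=1 Δ0: n0=1 n1=0 z=1 x=0 q=1 y=1 p=1 v=0 clk=1 u=0 r=0
  Δ1: clk:1→0
  (1Δ to stable)
t=2 Δ0: n0=1 n1=0 z=1 x=0 q=1 y=1 p=1 v=0 clk=0 u=0 r=0
  Δ1: clk:0→1
  Δ2: v:0→1
  Δ3: y:1→0
  Δ4: u:0→1
  Δ5: r:0→1
  (5Δ to stable)
t=3 Δ0: n0=1 n1=0 z=1 x=0 q=1 y=0 p=1 v=1 clk=1 u=1 r=1
  Δ1: clk:1→0
  (1Δ to stable)
t=4 Δ0: n0=1 n1=0 z=1 x=0 q=1 y=0 p=1 v=1 clk=0 u=1 r=1
  Δ1: clk:0→1
  Δ2: v:1→0
  Δ3: y:0→1
  Δ4: u:1→0
  Δ5: r:1→0
  (5Δ to stable)
t=5 Δ0: n0=1 n1=0 z=1 x=0 q=1 y=1 p=1 v=0 clk=1 u=0 r=0
  Δ1: clk:1→0
  (1Δ to stable)
t=6 Δ0: n0=1 n1=0 z=1 x=0 q=1 y=1 p=1 v=0 clk=0 u=0 r=0
  Δ1: clk:0→1
  Δ2: v:0→1
  Δ3: y:1→0
  Δ4: u:0→1
  Δ5: r:0→1
  (5Δ to stable)
t=7 Δ0: n0=1 n1=0 z=1 x=0 q=1 y=0 p=1 v=1 clk=1 u=1 r=1
  Δ1: clk:1→0
  (1Δ to stable)
t=8 Δ0: n0=1 n1=0 z=1 x=0 q=1 y=0 p=1 v=1 clk=0 u=1 r=1
  Δ1: clk:0→1
  Δ2: v:1→0
  Δ3: y:0→1
  Δ4: u:1→0
  Δ5: r:1→0
  (5Δ to stable)

1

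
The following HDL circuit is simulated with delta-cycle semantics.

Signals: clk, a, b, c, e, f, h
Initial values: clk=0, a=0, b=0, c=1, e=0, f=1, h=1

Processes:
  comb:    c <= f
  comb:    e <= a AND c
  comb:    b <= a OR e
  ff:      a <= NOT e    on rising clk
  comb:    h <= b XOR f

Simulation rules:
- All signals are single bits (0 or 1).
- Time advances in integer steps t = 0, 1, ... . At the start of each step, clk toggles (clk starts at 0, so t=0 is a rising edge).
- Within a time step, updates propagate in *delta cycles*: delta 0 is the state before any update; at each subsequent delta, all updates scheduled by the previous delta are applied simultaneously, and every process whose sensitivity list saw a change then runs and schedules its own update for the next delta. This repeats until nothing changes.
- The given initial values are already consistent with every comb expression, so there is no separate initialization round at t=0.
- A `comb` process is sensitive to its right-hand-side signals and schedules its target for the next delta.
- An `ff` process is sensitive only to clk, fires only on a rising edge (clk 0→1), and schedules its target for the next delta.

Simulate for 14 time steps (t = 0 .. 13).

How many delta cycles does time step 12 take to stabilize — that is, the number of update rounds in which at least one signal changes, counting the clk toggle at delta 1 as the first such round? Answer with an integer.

t=0 Δ0: a=0 b=0 c=1 h=1 f=1 e=0 clk=0
  Δ1: clk:0→1
  Δ2: a:0→1
  Δ3: b:0→1, e:0→1
  Δ4: h:1→0
  (4Δ to stable)
t=1 Δ0: a=1 b=1 c=1 h=0 f=1 e=1 clk=1
  Δ1: clk:1→0
  (1Δ to stable)
t=2 Δ0: a=1 b=1 c=1 h=0 f=1 e=1 clk=0
  Δ1: clk:0→1
  Δ2: a:1→0
  Δ3: e:1→0
  Δ4: b:1→0
  Δ5: h:0→1
  (5Δ to stable)
t=3 Δ0: a=0 b=0 c=1 h=1 f=1 e=0 clk=1
  Δ1: clk:1→0
  (1Δ to stable)
t=4 Δ0: a=0 b=0 c=1 h=1 f=1 e=0 clk=0
  Δ1: clk:0→1
  Δ2: a:0→1
  Δ3: b:0→1, e:0→1
  Δ4: h:1→0
  (4Δ to stable)
t=5 Δ0: a=1 b=1 c=1 h=0 f=1 e=1 clk=1
  Δ1: clk:1→0
  (1Δ to stable)
t=6 Δ0: a=1 b=1 c=1 h=0 f=1 e=1 clk=0
  Δ1: clk:0→1
  Δ2: a:1→0
  Δ3: e:1→0
  Δ4: b:1→0
  Δ5: h:0→1
  (5Δ to stable)
t=7 Δ0: a=0 b=0 c=1 h=1 f=1 e=0 clk=1
  Δ1: clk:1→0
  (1Δ to stable)
t=8 Δ0: a=0 b=0 c=1 h=1 f=1 e=0 clk=0
  Δ1: clk:0→1
  Δ2: a:0→1
  Δ3: b:0→1, e:0→1
  Δ4: h:1→0
  (4Δ to stable)
t=9 Δ0: a=1 b=1 c=1 h=0 f=1 e=1 clk=1
  Δ1: clk:1→0
  (1Δ to stable)
t=10 Δ0: a=1 b=1 c=1 h=0 f=1 e=1 clk=0
  Δ1: clk:0→1
  Δ2: a:1→0
  Δ3: e:1→0
  Δ4: b:1→0
  Δ5: h:0→1
  (5Δ to stable)
t=11 Δ0: a=0 b=0 c=1 h=1 f=1 e=0 clk=1
  Δ1: clk:1→0
  (1Δ to stable)
t=12 Δ0: a=0 b=0 c=1 h=1 f=1 e=0 clk=0
  Δ1: clk:0→1
  Δ2: a:0→1
  Δ3: b:0→1, e:0→1
  Δ4: h:1→0
  (4Δ to stable)
t=13 Δ0: a=1 b=1 c=1 h=0 f=1 e=1 clk=1
  Δ1: clk:1→0
  (1Δ to stable)

4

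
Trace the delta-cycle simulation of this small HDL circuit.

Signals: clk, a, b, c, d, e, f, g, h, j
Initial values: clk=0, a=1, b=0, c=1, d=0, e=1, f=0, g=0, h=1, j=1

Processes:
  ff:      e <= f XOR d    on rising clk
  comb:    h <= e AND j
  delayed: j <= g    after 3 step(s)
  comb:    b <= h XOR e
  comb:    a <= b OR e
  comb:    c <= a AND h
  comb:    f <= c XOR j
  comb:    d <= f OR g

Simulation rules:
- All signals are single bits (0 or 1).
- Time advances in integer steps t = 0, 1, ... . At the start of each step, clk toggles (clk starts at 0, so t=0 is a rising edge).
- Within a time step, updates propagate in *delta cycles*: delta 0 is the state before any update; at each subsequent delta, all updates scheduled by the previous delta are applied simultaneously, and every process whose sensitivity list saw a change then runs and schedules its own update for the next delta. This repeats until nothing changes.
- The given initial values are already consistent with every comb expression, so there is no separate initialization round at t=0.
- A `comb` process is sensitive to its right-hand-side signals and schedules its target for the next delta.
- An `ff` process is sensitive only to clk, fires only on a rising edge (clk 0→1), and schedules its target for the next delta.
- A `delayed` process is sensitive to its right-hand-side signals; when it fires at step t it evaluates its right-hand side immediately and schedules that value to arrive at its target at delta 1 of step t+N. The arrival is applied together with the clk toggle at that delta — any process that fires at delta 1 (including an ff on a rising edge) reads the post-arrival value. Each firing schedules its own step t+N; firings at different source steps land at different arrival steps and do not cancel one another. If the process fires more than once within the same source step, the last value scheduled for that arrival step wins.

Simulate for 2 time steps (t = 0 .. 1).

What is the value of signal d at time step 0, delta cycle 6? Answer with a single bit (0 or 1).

1

t=0 Δ0: g=0 d=0 e=1 f=0 a=1 h=1 j=1 clk=0 b=0 c=1
  Δ1: clk:0→1
  Δ2: e:1→0
  Δ3: a:1→0, h:1→0, b:0→1
  Δ4: a:0→1, b:1→0, c:1→0
  Δ5: f:0→1, a:1→0
  Δ6: d:0→1
  (6Δ to stable)
t=1 Δ0: g=0 d=1 e=0 f=1 a=0 h=0 j=1 clk=1 b=0 c=0
  Δ1: clk:1→0
  (1Δ to stable)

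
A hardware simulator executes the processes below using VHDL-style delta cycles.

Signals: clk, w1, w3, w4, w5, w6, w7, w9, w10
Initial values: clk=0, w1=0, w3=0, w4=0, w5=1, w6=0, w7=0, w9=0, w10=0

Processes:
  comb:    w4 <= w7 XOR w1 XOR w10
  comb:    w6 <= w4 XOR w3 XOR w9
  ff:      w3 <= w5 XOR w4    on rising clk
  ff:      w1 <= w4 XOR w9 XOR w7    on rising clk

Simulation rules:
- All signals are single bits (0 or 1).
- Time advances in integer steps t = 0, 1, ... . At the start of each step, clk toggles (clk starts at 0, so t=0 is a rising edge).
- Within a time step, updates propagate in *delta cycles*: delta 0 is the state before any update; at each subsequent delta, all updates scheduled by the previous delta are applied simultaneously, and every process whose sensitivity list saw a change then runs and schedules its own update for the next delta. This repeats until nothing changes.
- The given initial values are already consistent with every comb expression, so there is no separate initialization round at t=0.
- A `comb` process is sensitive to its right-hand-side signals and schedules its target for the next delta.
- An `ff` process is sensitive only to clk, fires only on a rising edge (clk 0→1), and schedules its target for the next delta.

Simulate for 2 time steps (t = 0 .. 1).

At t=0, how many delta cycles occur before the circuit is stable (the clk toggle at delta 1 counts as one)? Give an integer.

t=0 Δ0: w3=0 w10=0 w6=0 w7=0 w1=0 clk=0 w9=0 w4=0 w5=1
  Δ1: clk:0→1
  Δ2: w3:0→1
  Δ3: w6:0→1
  (3Δ to stable)
t=1 Δ0: w3=1 w10=0 w6=1 w7=0 w1=0 clk=1 w9=0 w4=0 w5=1
  Δ1: clk:1→0
  (1Δ to stable)

3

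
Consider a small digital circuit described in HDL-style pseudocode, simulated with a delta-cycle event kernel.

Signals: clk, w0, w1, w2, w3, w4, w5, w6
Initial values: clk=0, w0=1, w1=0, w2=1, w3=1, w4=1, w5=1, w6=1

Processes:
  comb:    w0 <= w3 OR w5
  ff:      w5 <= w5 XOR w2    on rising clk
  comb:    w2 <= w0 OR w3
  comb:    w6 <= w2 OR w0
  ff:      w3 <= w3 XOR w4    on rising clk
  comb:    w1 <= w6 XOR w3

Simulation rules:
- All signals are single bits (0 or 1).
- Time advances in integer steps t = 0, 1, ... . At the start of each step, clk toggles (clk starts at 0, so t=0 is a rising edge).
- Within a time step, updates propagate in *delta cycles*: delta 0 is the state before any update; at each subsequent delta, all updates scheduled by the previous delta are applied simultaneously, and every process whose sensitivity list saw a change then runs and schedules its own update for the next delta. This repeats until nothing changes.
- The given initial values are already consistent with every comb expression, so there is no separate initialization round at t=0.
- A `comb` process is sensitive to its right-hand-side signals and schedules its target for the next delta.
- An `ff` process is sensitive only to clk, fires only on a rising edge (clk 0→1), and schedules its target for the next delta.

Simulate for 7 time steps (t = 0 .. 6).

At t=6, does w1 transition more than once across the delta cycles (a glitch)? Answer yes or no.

[bits: w4,clk,w1,w5,w2,w6,w0,w3]
t=0: Δ0=10011111 Δ1=11011111 Δ2=11001110 Δ3=11101100 Δ4=11100100 Δ5=11100000 Δ6=11000000 | 6Δ
t=1: Δ0=11000000 Δ1=10000000 | 1Δ
t=2: Δ0=10000000 Δ1=11000000 Δ2=11000001 Δ3=11101011 Δ4=11101111 Δ5=11001111 | 5Δ
t=3: Δ0=11001111 Δ1=10001111 | 1Δ
t=4: Δ0=10001111 Δ1=11001111 Δ2=11011110 Δ3=11111110 | 3Δ
t=5: Δ0=11111110 Δ1=10111110 | 1Δ
t=6: Δ0=10111110 Δ1=11111110 Δ2=11101111 Δ3=11001111 | 3Δ

no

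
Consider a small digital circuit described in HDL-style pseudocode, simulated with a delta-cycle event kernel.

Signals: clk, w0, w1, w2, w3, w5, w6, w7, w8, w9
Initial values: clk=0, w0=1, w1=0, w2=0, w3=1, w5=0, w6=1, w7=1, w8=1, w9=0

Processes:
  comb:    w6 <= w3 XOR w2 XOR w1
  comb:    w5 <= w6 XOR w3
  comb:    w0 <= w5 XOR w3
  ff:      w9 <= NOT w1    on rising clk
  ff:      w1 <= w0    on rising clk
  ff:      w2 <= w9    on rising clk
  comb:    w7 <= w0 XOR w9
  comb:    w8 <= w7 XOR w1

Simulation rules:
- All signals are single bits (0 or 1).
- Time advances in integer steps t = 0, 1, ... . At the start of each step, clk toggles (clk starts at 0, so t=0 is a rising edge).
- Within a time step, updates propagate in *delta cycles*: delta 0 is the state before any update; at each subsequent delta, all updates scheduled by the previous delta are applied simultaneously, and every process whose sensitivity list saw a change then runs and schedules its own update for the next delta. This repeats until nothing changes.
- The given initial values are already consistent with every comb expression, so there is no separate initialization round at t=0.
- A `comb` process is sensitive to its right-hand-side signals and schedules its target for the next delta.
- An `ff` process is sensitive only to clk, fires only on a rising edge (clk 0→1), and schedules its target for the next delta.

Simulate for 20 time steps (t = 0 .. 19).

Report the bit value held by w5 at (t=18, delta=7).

[bits: w5,w0,w7,w9,w2,w6,w8,clk,w1,w3]
t=0: Δ0=0110011001 Δ1=0110011101 Δ2=0111011111 Δ3=0101000111 Δ4=1101001111 Δ5=1001001111 Δ6=1011001111 Δ7=1011000111 | 7Δ
t=1: Δ0=1011000111 Δ1=1011000011 | 1Δ
t=2: Δ0=1011000011 Δ1=1011000111 Δ2=1010100101 Δ3=1000101101 Δ4=1000100101 | 4Δ
t=3: Δ0=1000100101 Δ1=1000100001 | 1Δ
t=4: Δ0=1000100001 Δ1=1000100101 Δ2=1001000101 Δ3=1011010101 Δ4=0011011101 Δ5=0111011101 Δ6=0101011101 Δ7=0101010101 | 7Δ
t=5: Δ0=0101010101 Δ1=0101010001 | 1Δ
t=6: Δ0=0101010001 Δ1=0101010101 Δ2=0101110111 Δ3=0101111111 | 3Δ
t=7: Δ0=0101111111 Δ1=0101111011 | 1Δ
t=8: Δ0=0101111011 Δ1=0101111111 Δ2=0100111111 Δ3=0110111111 Δ4=0110110111 | 4Δ
t=9: Δ0=0110110111 Δ1=0110110011 | 1Δ
t=10: Δ0=0110110011 Δ1=0110110111 Δ2=0110010111 Δ3=0110000111 Δ4=1110000111 Δ5=1010000111 Δ6=1000000111 Δ7=1000001111 | 7Δ
t=11: Δ0=1000001111 Δ1=1000001011 | 1Δ
t=12: Δ0=1000001011 Δ1=1000001111 Δ2=1000001101 Δ3=1000010101 Δ4=0000010101 Δ5=0100010101 Δ6=0110010101 Δ7=0110011101 | 7Δ
t=13: Δ0=0110011101 Δ1=0110011001 | 1Δ
t=14: Δ0=0110011001 Δ1=0110011101 Δ2=0111011111 Δ3=0101000111 Δ4=1101001111 Δ5=1001001111 Δ6=1011001111 Δ7=1011000111 | 7Δ
t=15: Δ0=1011000111 Δ1=1011000011 | 1Δ
t=16: Δ0=1011000011 Δ1=1011000111 Δ2=1010100101 Δ3=1000101101 Δ4=1000100101 | 4Δ
t=17: Δ0=1000100101 Δ1=1000100001 | 1Δ
t=18: Δ0=1000100001 Δ1=1000100101 Δ2=1001000101 Δ3=1011010101 Δ4=0011011101 Δ5=0111011101 Δ6=0101011101 Δ7=0101010101 | 7Δ
t=19: Δ0=0101010101 Δ1=0101010001 | 1Δ

0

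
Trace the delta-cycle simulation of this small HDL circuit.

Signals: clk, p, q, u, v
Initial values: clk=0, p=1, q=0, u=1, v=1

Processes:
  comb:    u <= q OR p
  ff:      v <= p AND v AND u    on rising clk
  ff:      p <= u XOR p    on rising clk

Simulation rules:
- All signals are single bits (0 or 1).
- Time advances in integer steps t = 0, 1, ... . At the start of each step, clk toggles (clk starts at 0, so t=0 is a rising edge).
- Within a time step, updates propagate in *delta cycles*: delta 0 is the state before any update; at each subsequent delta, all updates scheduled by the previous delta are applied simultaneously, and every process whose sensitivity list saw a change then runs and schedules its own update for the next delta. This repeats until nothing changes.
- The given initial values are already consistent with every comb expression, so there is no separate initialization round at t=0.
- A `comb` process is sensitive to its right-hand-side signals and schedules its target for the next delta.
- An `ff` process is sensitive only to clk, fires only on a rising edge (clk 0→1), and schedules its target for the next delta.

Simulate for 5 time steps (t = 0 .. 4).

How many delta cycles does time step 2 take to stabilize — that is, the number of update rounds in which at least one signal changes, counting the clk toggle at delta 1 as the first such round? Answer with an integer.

2

t0.Δ0 clk=0 v=1 q=0 p=1 u=1
t0.Δ1 clk=1 v=1 q=0 p=1 u=1
t0.Δ2 clk=1 v=1 q=0 p=0 u=1
t0.Δ3 clk=1 v=1 q=0 p=0 u=0
t1.Δ0 clk=1 v=1 q=0 p=0 u=0
t1.Δ1 clk=0 v=1 q=0 p=0 u=0
t2.Δ0 clk=0 v=1 q=0 p=0 u=0
t2.Δ1 clk=1 v=1 q=0 p=0 u=0
t2.Δ2 clk=1 v=0 q=0 p=0 u=0
t3.Δ0 clk=1 v=0 q=0 p=0 u=0
t3.Δ1 clk=0 v=0 q=0 p=0 u=0
t4.Δ0 clk=0 v=0 q=0 p=0 u=0
t4.Δ1 clk=1 v=0 q=0 p=0 u=0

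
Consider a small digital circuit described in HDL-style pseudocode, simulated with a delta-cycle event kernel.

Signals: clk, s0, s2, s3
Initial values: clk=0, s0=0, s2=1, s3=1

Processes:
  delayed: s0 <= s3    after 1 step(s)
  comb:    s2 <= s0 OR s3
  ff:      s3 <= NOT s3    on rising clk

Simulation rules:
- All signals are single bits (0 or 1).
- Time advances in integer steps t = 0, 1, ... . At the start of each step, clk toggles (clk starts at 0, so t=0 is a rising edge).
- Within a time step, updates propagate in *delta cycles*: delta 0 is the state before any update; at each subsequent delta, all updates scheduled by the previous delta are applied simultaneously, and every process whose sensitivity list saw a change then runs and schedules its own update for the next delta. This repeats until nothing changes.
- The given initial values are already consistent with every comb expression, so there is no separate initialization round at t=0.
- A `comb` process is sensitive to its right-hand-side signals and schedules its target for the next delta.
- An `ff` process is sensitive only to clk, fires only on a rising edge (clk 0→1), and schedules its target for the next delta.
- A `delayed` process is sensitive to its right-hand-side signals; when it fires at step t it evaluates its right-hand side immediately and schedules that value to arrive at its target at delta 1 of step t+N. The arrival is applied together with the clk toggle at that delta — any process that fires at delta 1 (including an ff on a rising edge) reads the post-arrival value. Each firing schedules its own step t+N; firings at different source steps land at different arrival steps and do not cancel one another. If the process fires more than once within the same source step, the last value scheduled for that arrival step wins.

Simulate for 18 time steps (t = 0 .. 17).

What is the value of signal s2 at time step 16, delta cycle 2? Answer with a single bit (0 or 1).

t0.Δ0 clk=0 s3=1 s0=0 s2=1
t0.Δ1 clk=1 s3=1 s0=0 s2=1
t0.Δ2 clk=1 s3=0 s0=0 s2=1
t0.Δ3 clk=1 s3=0 s0=0 s2=0
t1.Δ0 clk=1 s3=0 s0=0 s2=0
t1.Δ1 clk=0 s3=0 s0=0 s2=0
t2.Δ0 clk=0 s3=0 s0=0 s2=0
t2.Δ1 clk=1 s3=0 s0=0 s2=0
t2.Δ2 clk=1 s3=1 s0=0 s2=0
t2.Δ3 clk=1 s3=1 s0=0 s2=1
t3.Δ0 clk=1 s3=1 s0=0 s2=1
t3.Δ1 clk=0 s3=1 s0=1 s2=1
t4.Δ0 clk=0 s3=1 s0=1 s2=1
t4.Δ1 clk=1 s3=1 s0=1 s2=1
t4.Δ2 clk=1 s3=0 s0=1 s2=1
t5.Δ0 clk=1 s3=0 s0=1 s2=1
t5.Δ1 clk=0 s3=0 s0=0 s2=1
t5.Δ2 clk=0 s3=0 s0=0 s2=0
t6.Δ0 clk=0 s3=0 s0=0 s2=0
t6.Δ1 clk=1 s3=0 s0=0 s2=0
t6.Δ2 clk=1 s3=1 s0=0 s2=0
t6.Δ3 clk=1 s3=1 s0=0 s2=1
t7.Δ0 clk=1 s3=1 s0=0 s2=1
t7.Δ1 clk=0 s3=1 s0=1 s2=1
t8.Δ0 clk=0 s3=1 s0=1 s2=1
t8.Δ1 clk=1 s3=1 s0=1 s2=1
t8.Δ2 clk=1 s3=0 s0=1 s2=1
t9.Δ0 clk=1 s3=0 s0=1 s2=1
t9.Δ1 clk=0 s3=0 s0=0 s2=1
t9.Δ2 clk=0 s3=0 s0=0 s2=0
t10.Δ0 clk=0 s3=0 s0=0 s2=0
t10.Δ1 clk=1 s3=0 s0=0 s2=0
t10.Δ2 clk=1 s3=1 s0=0 s2=0
t10.Δ3 clk=1 s3=1 s0=0 s2=1
t11.Δ0 clk=1 s3=1 s0=0 s2=1
t11.Δ1 clk=0 s3=1 s0=1 s2=1
t12.Δ0 clk=0 s3=1 s0=1 s2=1
t12.Δ1 clk=1 s3=1 s0=1 s2=1
t12.Δ2 clk=1 s3=0 s0=1 s2=1
t13.Δ0 clk=1 s3=0 s0=1 s2=1
t13.Δ1 clk=0 s3=0 s0=0 s2=1
t13.Δ2 clk=0 s3=0 s0=0 s2=0
t14.Δ0 clk=0 s3=0 s0=0 s2=0
t14.Δ1 clk=1 s3=0 s0=0 s2=0
t14.Δ2 clk=1 s3=1 s0=0 s2=0
t14.Δ3 clk=1 s3=1 s0=0 s2=1
t15.Δ0 clk=1 s3=1 s0=0 s2=1
t15.Δ1 clk=0 s3=1 s0=1 s2=1
t16.Δ0 clk=0 s3=1 s0=1 s2=1
t16.Δ1 clk=1 s3=1 s0=1 s2=1
t16.Δ2 clk=1 s3=0 s0=1 s2=1
t17.Δ0 clk=1 s3=0 s0=1 s2=1
t17.Δ1 clk=0 s3=0 s0=0 s2=1
t17.Δ2 clk=0 s3=0 s0=0 s2=0

1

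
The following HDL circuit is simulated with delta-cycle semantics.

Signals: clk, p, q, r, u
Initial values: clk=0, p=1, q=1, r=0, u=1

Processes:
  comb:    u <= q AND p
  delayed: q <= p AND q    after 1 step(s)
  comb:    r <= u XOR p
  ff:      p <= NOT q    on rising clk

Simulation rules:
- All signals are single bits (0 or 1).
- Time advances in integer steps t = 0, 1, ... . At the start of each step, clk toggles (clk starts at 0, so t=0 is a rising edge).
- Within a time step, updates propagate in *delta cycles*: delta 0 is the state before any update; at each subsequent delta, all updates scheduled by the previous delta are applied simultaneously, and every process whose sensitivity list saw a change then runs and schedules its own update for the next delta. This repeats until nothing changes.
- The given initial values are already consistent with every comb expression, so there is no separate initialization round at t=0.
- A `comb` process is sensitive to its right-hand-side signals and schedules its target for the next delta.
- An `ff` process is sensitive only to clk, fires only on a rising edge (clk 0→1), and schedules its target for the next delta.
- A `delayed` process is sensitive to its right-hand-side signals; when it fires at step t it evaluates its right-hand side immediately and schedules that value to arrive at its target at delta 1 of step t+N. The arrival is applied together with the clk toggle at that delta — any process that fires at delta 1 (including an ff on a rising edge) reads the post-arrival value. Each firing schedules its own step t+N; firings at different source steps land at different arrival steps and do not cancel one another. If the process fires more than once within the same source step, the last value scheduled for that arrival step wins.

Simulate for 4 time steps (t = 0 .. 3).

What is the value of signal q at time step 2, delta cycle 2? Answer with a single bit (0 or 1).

0

[bits: clk,r,q,u,p]
t=0: Δ0=00111 Δ1=10111 Δ2=10110 Δ3=11100 Δ4=10100 | 4Δ
t=1: Δ0=10100 Δ1=00000 | 1Δ
t=2: Δ0=00000 Δ1=10000 Δ2=10001 Δ3=11001 | 3Δ
t=3: Δ0=11001 Δ1=01001 | 1Δ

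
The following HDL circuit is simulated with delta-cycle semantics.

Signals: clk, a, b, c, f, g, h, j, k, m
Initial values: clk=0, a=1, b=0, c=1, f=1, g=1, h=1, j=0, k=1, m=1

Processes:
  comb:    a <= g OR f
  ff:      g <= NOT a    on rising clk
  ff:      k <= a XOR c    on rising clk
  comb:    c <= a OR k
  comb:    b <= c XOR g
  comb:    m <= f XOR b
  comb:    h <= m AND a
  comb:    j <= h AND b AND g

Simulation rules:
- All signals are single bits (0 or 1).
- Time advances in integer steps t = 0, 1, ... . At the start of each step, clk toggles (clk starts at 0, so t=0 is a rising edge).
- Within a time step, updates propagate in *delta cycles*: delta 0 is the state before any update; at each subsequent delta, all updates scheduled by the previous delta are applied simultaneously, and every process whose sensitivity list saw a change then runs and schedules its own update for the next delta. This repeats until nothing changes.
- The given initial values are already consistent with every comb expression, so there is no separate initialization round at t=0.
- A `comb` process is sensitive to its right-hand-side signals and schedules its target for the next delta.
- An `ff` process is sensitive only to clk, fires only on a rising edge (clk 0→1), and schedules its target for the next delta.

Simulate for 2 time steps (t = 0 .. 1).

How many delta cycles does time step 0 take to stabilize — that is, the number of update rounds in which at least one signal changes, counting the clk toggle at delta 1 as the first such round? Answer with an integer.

t=0 Δ0: g=1 j=0 b=0 k=1 a=1 h=1 f=1 m=1 c=1 clk=0
  Δ1: clk:0→1
  Δ2: g:1→0, k:1→0
  Δ3: b:0→1
  Δ4: m:1→0
  Δ5: h:1→0
  (5Δ to stable)
t=1 Δ0: g=0 j=0 b=1 k=0 a=1 h=0 f=1 m=0 c=1 clk=1
  Δ1: clk:1→0
  (1Δ to stable)

5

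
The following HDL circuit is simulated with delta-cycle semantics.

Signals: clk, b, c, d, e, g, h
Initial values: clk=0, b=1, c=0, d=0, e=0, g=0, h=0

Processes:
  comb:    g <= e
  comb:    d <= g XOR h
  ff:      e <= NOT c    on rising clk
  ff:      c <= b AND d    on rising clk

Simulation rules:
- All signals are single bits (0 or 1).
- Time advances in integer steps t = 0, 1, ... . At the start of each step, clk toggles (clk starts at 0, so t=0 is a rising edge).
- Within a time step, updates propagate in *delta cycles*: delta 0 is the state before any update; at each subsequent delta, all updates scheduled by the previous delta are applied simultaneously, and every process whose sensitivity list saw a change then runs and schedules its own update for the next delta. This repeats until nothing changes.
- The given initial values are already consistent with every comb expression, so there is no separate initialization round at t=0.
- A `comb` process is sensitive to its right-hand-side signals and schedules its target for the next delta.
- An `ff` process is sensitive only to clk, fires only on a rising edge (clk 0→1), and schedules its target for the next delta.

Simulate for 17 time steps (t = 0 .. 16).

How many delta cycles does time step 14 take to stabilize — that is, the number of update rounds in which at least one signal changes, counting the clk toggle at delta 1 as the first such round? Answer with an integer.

t=0 Δ0: g=0 h=0 e=0 d=0 b=1 c=0 clk=0
  Δ1: clk:0→1
  Δ2: e:0→1
  Δ3: g:0→1
  Δ4: d:0→1
  (4Δ to stable)
t=1 Δ0: g=1 h=0 e=1 d=1 b=1 c=0 clk=1
  Δ1: clk:1→0
  (1Δ to stable)
t=2 Δ0: g=1 h=0 e=1 d=1 b=1 c=0 clk=0
  Δ1: clk:0→1
  Δ2: c:0→1
  (2Δ to stable)
t=3 Δ0: g=1 h=0 e=1 d=1 b=1 c=1 clk=1
  Δ1: clk:1→0
  (1Δ to stable)
t=4 Δ0: g=1 h=0 e=1 d=1 b=1 c=1 clk=0
  Δ1: clk:0→1
  Δ2: e:1→0
  Δ3: g:1→0
  Δ4: d:1→0
  (4Δ to stable)
t=5 Δ0: g=0 h=0 e=0 d=0 b=1 c=1 clk=1
  Δ1: clk:1→0
  (1Δ to stable)
t=6 Δ0: g=0 h=0 e=0 d=0 b=1 c=1 clk=0
  Δ1: clk:0→1
  Δ2: c:1→0
  (2Δ to stable)
t=7 Δ0: g=0 h=0 e=0 d=0 b=1 c=0 clk=1
  Δ1: clk:1→0
  (1Δ to stable)
t=8 Δ0: g=0 h=0 e=0 d=0 b=1 c=0 clk=0
  Δ1: clk:0→1
  Δ2: e:0→1
  Δ3: g:0→1
  Δ4: d:0→1
  (4Δ to stable)
t=9 Δ0: g=1 h=0 e=1 d=1 b=1 c=0 clk=1
  Δ1: clk:1→0
  (1Δ to stable)
t=10 Δ0: g=1 h=0 e=1 d=1 b=1 c=0 clk=0
  Δ1: clk:0→1
  Δ2: c:0→1
  (2Δ to stable)
t=11 Δ0: g=1 h=0 e=1 d=1 b=1 c=1 clk=1
  Δ1: clk:1→0
  (1Δ to stable)
t=12 Δ0: g=1 h=0 e=1 d=1 b=1 c=1 clk=0
  Δ1: clk:0→1
  Δ2: e:1→0
  Δ3: g:1→0
  Δ4: d:1→0
  (4Δ to stable)
t=13 Δ0: g=0 h=0 e=0 d=0 b=1 c=1 clk=1
  Δ1: clk:1→0
  (1Δ to stable)
t=14 Δ0: g=0 h=0 e=0 d=0 b=1 c=1 clk=0
  Δ1: clk:0→1
  Δ2: c:1→0
  (2Δ to stable)
t=15 Δ0: g=0 h=0 e=0 d=0 b=1 c=0 clk=1
  Δ1: clk:1→0
  (1Δ to stable)
t=16 Δ0: g=0 h=0 e=0 d=0 b=1 c=0 clk=0
  Δ1: clk:0→1
  Δ2: e:0→1
  Δ3: g:0→1
  Δ4: d:0→1
  (4Δ to stable)

2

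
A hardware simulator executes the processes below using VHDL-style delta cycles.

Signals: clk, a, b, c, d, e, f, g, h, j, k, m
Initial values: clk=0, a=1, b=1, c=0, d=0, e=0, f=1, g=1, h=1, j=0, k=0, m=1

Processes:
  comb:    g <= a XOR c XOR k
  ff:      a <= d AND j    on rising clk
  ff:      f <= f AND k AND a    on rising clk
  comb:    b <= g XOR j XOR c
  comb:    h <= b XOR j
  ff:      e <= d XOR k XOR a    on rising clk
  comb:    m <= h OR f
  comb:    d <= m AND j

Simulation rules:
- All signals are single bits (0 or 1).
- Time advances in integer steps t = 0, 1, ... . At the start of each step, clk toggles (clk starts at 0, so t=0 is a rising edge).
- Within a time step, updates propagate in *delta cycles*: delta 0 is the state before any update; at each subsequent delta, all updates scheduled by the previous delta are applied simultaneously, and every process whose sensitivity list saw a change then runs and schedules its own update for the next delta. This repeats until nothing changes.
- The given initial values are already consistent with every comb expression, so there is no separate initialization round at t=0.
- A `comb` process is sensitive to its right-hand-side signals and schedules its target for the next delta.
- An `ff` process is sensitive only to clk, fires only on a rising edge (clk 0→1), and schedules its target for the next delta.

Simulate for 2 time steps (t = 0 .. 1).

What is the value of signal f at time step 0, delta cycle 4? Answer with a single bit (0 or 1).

t0.Δ0 c=0 m=1 clk=0 a=1 k=0 j=0 d=0 g=1 b=1 f=1 h=1 e=0
t0.Δ1 c=0 m=1 clk=1 a=1 k=0 j=0 d=0 g=1 b=1 f=1 h=1 e=0
t0.Δ2 c=0 m=1 clk=1 a=0 k=0 j=0 d=0 g=1 b=1 f=0 h=1 e=1
t0.Δ3 c=0 m=1 clk=1 a=0 k=0 j=0 d=0 g=0 b=1 f=0 h=1 e=1
t0.Δ4 c=0 m=1 clk=1 a=0 k=0 j=0 d=0 g=0 b=0 f=0 h=1 e=1
t0.Δ5 c=0 m=1 clk=1 a=0 k=0 j=0 d=0 g=0 b=0 f=0 h=0 e=1
t0.Δ6 c=0 m=0 clk=1 a=0 k=0 j=0 d=0 g=0 b=0 f=0 h=0 e=1
t1.Δ0 c=0 m=0 clk=1 a=0 k=0 j=0 d=0 g=0 b=0 f=0 h=0 e=1
t1.Δ1 c=0 m=0 clk=0 a=0 k=0 j=0 d=0 g=0 b=0 f=0 h=0 e=1

0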